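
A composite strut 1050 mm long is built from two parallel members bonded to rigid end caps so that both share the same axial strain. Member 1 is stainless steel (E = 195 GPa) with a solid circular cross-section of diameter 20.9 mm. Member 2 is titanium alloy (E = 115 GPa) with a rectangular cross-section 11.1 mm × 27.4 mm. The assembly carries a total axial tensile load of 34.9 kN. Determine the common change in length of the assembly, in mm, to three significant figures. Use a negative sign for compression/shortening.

0.360 mm

A_1 = 343.1 mm².
A_2 = 304.1 mm².
Equal strain + equilibrium ⇒ each member carries load in proportion to AE: A₁E₁ = 66900000 N, A₂E₂ = 34980000 N, ΣAE = 101900000 N.
δ = PL/ΣAE = 34900·1050/101900000 = 0.3597 mm.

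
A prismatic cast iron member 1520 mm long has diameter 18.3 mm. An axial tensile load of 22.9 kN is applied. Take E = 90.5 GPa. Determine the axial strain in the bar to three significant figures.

9.62e-04

A = 263 mm².
σ = N/A = 87.06 MPa; ε = σ/E = 87.06/90500 = 9.620e-04.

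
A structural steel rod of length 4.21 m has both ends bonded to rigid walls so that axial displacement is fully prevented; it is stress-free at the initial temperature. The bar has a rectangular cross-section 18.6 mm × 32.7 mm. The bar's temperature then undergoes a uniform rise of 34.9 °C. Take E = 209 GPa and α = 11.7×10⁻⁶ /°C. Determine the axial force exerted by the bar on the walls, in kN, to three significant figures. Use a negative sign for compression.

-51.9 kN

Free thermal expansion αLΔT = 11.7e-6 · 4210 · 34.9 = 1.719 mm.
The walls impose strain ε = −(1.719)/4210 = -4.0833e-04; σ = Eε = 209000 · -4.0833e-04 = -85.34 MPa.
Wall reaction R = σ·A = -85.34·608.2 = -51910 N = -51.91 kN.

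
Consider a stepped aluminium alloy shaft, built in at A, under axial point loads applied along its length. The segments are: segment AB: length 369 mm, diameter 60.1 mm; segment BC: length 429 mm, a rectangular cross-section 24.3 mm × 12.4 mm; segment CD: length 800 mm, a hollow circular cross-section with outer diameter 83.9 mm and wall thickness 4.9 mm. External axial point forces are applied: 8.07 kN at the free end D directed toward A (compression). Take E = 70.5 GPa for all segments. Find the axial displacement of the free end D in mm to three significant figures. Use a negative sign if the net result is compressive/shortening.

Internal axial forces (sectioning from the free end, tension +): N_CD = -8.07 kN, N_BC = -8.07 kN, N_AB = -8.07 kN.
A_AB = 2837 mm².
A_BC = 301.3 mm².
A_CD = 1216 mm².
δ_AB = -8070·369/(2837·70500) = -0.01489 mm
δ_BC = -8070·429/(301.3·70500) = -0.163 mm
δ_CD = -8070·800/(1216·70500) = -0.0753 mm
δ = Σδ_i = -0.2532 mm.

-0.253 mm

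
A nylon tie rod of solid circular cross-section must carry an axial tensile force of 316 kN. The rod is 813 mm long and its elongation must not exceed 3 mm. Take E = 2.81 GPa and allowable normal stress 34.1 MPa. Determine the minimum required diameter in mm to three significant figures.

Required area A ≥ P/σ_allow = 316000/34.1 = 9267 mm².
For a solid circular section, d ≥ √(4A/π) = 108.6 mm.
Elongation limit: A ≥ PL/(Eδ_allow) = 316000·813/(2810·3) = 30480 mm² ⇒ d ≥ 197 mm.
The elongation limit governs.

197 mm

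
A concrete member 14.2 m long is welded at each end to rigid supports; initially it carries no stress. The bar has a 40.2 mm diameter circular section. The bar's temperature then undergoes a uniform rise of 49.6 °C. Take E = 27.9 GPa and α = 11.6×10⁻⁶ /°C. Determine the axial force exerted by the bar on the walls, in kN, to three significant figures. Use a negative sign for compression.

Free thermal expansion αLΔT = 11.6e-6 · 14200 · 49.6 = 8.17 mm.
The walls impose strain ε = −(8.17)/14200 = -5.7536e-04; σ = Eε = 27900 · -5.7536e-04 = -16.05 MPa.
Wall reaction R = σ·A = -16.05·1269 = -20370 N = -20.37 kN.

-20.4 kN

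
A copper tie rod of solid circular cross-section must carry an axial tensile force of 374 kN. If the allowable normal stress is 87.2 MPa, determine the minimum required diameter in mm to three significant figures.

73.9 mm

Required area A ≥ P/σ_allow = 374000/87.2 = 4289 mm².
For a solid circular section, d ≥ √(4A/π) = 73.9 mm.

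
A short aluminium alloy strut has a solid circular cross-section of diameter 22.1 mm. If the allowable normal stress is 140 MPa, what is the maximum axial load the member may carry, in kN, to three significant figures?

53.7 kN

A = 383.6 mm².
P_max = σ_allow · A = 140 · 383.6 = 53700 N = 53.7 kN.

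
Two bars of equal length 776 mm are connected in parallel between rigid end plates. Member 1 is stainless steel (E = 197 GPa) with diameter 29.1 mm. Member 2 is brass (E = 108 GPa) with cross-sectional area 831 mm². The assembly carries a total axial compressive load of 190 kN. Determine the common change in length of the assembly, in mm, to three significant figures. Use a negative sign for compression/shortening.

-0.668 mm

A_1 = 665.1 mm².
Equal strain + equilibrium ⇒ each member carries load in proportion to AE: A₁E₁ = 131000000 N, A₂E₂ = 89750000 N, ΣAE = 220800000 N.
δ = PL/ΣAE = -190000·776/220800000 = -0.6678 mm.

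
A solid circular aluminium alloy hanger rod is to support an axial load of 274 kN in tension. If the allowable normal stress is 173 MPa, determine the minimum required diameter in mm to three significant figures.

44.9 mm

Required area A ≥ P/σ_allow = 274000/173 = 1584 mm².
For a solid circular section, d ≥ √(4A/π) = 44.91 mm.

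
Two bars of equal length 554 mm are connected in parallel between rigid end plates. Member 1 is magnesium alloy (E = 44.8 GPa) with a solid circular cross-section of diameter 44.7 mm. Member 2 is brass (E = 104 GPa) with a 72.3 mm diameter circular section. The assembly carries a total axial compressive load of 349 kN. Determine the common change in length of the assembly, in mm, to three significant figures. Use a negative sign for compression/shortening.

A_1 = 1569 mm².
A_2 = 4106 mm².
Equal strain + equilibrium ⇒ each member carries load in proportion to AE: A₁E₁ = 70300000 N, A₂E₂ = 427000000 N, ΣAE = 497300000 N.
δ = PL/ΣAE = -349000·554/497300000 = -0.3888 mm.

-0.389 mm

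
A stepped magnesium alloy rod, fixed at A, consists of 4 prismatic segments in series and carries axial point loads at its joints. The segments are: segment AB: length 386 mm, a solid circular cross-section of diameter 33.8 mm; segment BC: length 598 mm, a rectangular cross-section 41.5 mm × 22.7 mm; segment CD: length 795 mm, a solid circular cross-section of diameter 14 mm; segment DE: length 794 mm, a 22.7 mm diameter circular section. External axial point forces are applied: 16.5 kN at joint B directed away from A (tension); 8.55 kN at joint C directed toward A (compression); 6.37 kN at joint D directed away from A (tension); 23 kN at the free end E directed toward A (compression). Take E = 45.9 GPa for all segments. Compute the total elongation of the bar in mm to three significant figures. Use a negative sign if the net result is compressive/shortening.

-3.28 mm

Internal axial forces (sectioning from the free end, tension +): N_DE = -23 kN, N_CD = -16.63 kN, N_BC = -25.18 kN, N_AB = -8.68 kN.
A_AB = 897.3 mm².
A_BC = 942 mm².
A_CD = 153.9 mm².
A_DE = 404.7 mm².
δ_AB = -8680·386/(897.3·45900) = -0.08135 mm
δ_BC = -25180·598/(942·45900) = -0.3482 mm
δ_CD = -16630·795/(153.9·45900) = -1.871 mm
δ_DE = -23000·794/(404.7·45900) = -0.9831 mm
δ = Σδ_i = -3.284 mm.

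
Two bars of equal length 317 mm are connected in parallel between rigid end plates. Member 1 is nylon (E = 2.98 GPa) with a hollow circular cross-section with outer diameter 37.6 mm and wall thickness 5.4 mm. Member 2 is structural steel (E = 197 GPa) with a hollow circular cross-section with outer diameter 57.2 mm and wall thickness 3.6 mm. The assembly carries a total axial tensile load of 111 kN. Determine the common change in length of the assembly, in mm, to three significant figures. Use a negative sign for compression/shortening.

0.291 mm

A_1 = 546.3 mm².
A_2 = 606.2 mm².
Equal strain + equilibrium ⇒ each member carries load in proportion to AE: A₁E₁ = 1628000 N, A₂E₂ = 119400000 N, ΣAE = 121000000 N.
δ = PL/ΣAE = 111000·317/121000000 = 0.2907 mm.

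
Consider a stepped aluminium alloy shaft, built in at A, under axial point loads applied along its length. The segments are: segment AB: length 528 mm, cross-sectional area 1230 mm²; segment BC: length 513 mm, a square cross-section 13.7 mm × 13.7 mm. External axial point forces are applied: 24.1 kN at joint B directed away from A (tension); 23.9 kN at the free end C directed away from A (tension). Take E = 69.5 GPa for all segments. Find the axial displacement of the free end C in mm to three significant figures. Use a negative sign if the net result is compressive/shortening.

Internal axial forces (sectioning from the free end, tension +): N_BC = 23.9 kN, N_AB = 48 kN.
A_BC = 187.7 mm².
δ_AB = 48000·528/(1230·69500) = 0.2965 mm
δ_BC = 23900·513/(187.7·69500) = 0.9399 mm
δ = Σδ_i = 1.236 mm.

1.24 mm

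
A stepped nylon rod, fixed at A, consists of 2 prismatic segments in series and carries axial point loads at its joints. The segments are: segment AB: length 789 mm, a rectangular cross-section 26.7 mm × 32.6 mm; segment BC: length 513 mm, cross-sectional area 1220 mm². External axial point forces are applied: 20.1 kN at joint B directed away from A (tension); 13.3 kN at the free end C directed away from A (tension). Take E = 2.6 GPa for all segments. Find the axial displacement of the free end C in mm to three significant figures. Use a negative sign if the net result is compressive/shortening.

Internal axial forces (sectioning from the free end, tension +): N_BC = 13.3 kN, N_AB = 33.4 kN.
A_AB = 870.4 mm².
δ_AB = 33400·789/(870.4·2600) = 11.64 mm
δ_BC = 13300·513/(1220·2600) = 2.151 mm
δ = Σδ_i = 13.8 mm.

13.8 mm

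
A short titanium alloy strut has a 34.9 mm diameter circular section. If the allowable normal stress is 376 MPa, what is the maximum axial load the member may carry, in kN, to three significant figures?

A = 956.6 mm².
P_max = σ_allow · A = 376 · 956.6 = 359700 N = 359.7 kN.

360 kN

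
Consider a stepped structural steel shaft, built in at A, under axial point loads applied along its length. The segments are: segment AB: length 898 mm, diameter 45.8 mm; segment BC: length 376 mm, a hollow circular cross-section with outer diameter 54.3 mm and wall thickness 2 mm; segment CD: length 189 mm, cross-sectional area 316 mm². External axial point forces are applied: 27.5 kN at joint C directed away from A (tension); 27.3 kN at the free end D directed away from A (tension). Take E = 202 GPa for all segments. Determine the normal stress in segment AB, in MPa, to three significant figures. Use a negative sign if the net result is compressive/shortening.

Internal axial forces (sectioning from the free end, tension +): N_CD = 27.3 kN, N_BC = 54.8 kN, N_AB = 54.8 kN.
A_AB = 1647 mm².
σ_AB = N_AB/A_AB = 54800/1647 = 33.26 MPa.

33.3 MPa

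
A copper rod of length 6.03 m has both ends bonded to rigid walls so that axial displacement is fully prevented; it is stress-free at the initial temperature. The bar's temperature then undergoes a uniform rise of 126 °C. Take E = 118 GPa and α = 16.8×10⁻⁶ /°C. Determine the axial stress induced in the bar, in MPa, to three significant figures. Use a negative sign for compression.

-250 MPa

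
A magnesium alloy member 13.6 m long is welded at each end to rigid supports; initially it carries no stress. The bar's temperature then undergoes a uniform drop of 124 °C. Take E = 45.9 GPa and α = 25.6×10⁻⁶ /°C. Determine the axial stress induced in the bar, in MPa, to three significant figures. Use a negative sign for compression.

146 MPa

Free thermal expansion αLΔT = 25.6e-6 · 13600 · -124 = -43.17 mm.
The walls impose strain ε = −(-43.17)/13600 = 3.1744e-03; σ = Eε = 45900 · 3.1744e-03 = 145.7 MPa.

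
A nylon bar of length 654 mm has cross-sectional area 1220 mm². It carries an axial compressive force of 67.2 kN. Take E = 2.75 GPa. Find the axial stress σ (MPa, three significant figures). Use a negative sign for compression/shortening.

σ = N/A = -67200/1220 = -55.08 MPa.

-55.1 MPa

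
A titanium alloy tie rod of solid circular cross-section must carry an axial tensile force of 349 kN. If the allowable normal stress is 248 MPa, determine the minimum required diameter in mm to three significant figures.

42.3 mm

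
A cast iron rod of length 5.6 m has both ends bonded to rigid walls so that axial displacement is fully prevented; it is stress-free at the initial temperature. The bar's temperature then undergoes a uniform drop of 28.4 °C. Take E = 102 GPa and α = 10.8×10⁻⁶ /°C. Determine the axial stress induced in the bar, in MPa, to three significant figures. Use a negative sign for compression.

31.3 MPa

Free thermal expansion αLΔT = 10.8e-6 · 5600 · -28.4 = -1.718 mm.
The walls impose strain ε = −(-1.718)/5600 = 3.0672e-04; σ = Eε = 102000 · 3.0672e-04 = 31.29 MPa.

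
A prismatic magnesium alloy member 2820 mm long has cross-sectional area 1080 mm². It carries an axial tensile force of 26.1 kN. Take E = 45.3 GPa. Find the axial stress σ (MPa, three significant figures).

24.2 MPa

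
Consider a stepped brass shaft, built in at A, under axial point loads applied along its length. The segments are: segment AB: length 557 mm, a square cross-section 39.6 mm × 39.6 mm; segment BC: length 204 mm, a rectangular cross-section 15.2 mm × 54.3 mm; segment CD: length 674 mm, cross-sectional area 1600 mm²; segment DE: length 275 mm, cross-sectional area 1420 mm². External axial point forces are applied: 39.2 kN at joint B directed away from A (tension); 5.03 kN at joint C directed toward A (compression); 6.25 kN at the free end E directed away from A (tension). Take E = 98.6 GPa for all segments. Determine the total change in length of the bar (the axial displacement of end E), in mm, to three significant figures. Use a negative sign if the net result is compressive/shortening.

Internal axial forces (sectioning from the free end, tension +): N_DE = 6.25 kN, N_CD = 6.25 kN, N_BC = 1.22 kN, N_AB = 40.42 kN.
A_AB = 1568 mm².
A_BC = 825.4 mm².
δ_AB = 40420·557/(1568·98600) = 0.1456 mm
δ_BC = 1220·204/(825.4·98600) = 0.003058 mm
δ_CD = 6250·674/(1600·98600) = 0.0267 mm
δ_DE = 6250·275/(1420·98600) = 0.01228 mm
δ = Σδ_i = 0.1876 mm.

0.188 mm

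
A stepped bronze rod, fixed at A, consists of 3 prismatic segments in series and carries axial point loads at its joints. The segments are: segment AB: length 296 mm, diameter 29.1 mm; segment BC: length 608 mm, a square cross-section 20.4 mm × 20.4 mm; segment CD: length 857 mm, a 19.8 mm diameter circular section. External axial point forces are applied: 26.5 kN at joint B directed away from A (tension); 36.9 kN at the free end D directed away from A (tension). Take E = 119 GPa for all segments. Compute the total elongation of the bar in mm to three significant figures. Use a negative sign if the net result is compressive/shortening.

1.55 mm

Internal axial forces (sectioning from the free end, tension +): N_CD = 36.9 kN, N_BC = 36.9 kN, N_AB = 63.4 kN.
A_AB = 665.1 mm².
A_BC = 416.2 mm².
A_CD = 307.9 mm².
δ_AB = 63400·296/(665.1·119000) = 0.2371 mm
δ_BC = 36900·608/(416.2·119000) = 0.453 mm
δ_CD = 36900·857/(307.9·119000) = 0.8631 mm
δ = Σδ_i = 1.553 mm.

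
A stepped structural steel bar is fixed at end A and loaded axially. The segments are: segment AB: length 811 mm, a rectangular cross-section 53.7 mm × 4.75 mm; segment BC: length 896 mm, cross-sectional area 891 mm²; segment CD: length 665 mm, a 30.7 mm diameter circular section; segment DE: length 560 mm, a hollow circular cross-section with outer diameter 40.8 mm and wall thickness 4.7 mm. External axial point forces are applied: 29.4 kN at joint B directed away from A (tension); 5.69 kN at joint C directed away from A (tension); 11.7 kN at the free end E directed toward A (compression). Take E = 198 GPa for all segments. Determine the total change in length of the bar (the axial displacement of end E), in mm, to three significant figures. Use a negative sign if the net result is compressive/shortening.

0.230 mm

Internal axial forces (sectioning from the free end, tension +): N_DE = -11.7 kN, N_CD = -11.7 kN, N_BC = -6.01 kN, N_AB = 23.39 kN.
A_AB = 255.1 mm².
A_CD = 740.2 mm².
A_DE = 533 mm².
δ_AB = 23390·811/(255.1·198000) = 0.3756 mm
δ_BC = -6010·896/(891·198000) = -0.03052 mm
δ_CD = -11700·665/(740.2·198000) = -0.05309 mm
δ_DE = -11700·560/(533·198000) = -0.06208 mm
δ = Σδ_i = 0.2299 mm.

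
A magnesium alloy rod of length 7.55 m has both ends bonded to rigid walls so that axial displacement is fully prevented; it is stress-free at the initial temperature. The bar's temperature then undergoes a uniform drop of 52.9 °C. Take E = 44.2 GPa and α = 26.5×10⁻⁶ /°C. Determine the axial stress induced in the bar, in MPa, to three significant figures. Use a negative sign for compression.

62.0 MPa

Free thermal expansion αLΔT = 26.5e-6 · 7550 · -52.9 = -10.58 mm.
The walls impose strain ε = −(-10.58)/7550 = 1.4019e-03; σ = Eε = 44200 · 1.4019e-03 = 61.96 MPa.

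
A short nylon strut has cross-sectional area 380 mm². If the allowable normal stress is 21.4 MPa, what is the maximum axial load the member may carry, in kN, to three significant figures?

P_max = σ_allow · A = 21.4 · 380 = 8132 N = 8.132 kN.

8.13 kN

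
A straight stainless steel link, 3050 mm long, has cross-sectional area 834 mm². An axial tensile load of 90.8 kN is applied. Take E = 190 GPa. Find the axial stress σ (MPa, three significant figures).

109 MPa

σ = N/A = 90800/834 = 108.9 MPa.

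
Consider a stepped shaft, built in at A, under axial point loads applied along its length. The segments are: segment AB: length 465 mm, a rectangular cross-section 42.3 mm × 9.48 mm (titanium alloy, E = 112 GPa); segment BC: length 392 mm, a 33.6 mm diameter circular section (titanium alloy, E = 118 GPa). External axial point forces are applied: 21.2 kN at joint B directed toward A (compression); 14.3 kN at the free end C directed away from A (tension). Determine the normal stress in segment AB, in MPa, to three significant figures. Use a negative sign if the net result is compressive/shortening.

Internal axial forces (sectioning from the free end, tension +): N_BC = 14.3 kN, N_AB = -6.9 kN.
A_AB = 401 mm².
σ_AB = N_AB/A_AB = -6900/401 = -17.21 MPa.

-17.2 MPa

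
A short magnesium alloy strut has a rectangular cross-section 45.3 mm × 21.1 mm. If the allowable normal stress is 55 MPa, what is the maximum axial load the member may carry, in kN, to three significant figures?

A = 955.8 mm².
P_max = σ_allow · A = 55 · 955.8 = 52570 N = 52.57 kN.

52.6 kN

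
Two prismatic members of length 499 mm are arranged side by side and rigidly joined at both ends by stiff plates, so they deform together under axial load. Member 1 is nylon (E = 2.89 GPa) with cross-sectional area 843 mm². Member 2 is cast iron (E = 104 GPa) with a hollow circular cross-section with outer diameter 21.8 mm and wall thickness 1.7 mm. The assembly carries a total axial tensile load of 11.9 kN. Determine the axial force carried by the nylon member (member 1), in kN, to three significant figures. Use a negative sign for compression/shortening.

A_2 = 107.3 mm².
Equal strain + equilibrium ⇒ each member carries load in proportion to AE: A₁E₁ = 2436000 N, A₂E₂ = 11160000 N, ΣAE = 13600000 N.
F₁ = P·A₁E₁/ΣAE = 11900·2436000/13600000 = 2132 N.

2.13 kN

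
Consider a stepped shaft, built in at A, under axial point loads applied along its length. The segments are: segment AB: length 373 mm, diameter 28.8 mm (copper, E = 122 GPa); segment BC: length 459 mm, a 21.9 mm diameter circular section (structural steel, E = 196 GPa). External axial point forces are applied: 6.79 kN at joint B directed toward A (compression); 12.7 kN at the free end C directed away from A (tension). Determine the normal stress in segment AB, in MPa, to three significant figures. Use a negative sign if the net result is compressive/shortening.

Internal axial forces (sectioning from the free end, tension +): N_BC = 12.7 kN, N_AB = 5.91 kN.
A_AB = 651.4 mm².
σ_AB = N_AB/A_AB = 5910/651.4 = 9.072 MPa.

9.07 MPa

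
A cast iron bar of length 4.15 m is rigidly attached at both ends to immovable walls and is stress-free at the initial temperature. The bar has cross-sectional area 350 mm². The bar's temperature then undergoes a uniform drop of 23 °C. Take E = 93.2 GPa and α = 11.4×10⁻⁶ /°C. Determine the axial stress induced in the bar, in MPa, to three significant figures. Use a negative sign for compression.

24.4 MPa

Free thermal expansion αLΔT = 11.4e-6 · 4150 · -23 = -1.088 mm.
The walls impose strain ε = −(-1.088)/4150 = 2.6220e-04; σ = Eε = 93200 · 2.6220e-04 = 24.44 MPa.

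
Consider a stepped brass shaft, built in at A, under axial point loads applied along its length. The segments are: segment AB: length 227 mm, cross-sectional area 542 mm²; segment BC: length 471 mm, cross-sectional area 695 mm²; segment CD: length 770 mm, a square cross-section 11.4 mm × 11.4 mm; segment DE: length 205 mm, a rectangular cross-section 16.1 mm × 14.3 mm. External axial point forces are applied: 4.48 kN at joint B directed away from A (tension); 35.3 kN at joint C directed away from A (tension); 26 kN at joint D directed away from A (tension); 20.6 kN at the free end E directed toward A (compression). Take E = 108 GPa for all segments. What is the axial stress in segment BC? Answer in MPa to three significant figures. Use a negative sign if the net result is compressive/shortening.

58.6 MPa

Internal axial forces (sectioning from the free end, tension +): N_DE = -20.6 kN, N_CD = 5.4 kN, N_BC = 40.7 kN, N_AB = 45.18 kN.
σ_BC = N_BC/A_BC = 40700/695 = 58.56 MPa.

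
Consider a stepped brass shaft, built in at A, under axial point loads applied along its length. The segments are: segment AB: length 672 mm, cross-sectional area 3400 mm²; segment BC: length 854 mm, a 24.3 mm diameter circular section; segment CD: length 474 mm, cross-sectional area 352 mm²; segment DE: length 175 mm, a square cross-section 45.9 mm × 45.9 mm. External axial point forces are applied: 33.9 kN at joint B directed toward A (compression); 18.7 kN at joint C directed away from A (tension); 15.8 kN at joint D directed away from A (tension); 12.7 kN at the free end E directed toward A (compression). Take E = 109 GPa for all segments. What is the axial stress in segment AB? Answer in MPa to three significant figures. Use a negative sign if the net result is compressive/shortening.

-3.56 MPa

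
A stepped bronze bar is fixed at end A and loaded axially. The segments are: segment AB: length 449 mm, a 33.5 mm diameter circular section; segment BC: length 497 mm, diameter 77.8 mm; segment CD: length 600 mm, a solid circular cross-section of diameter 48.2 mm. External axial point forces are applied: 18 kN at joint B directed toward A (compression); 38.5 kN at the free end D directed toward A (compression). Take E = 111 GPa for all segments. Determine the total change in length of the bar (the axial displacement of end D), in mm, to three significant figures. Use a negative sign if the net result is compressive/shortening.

Internal axial forces (sectioning from the free end, tension +): N_CD = -38.5 kN, N_BC = -38.5 kN, N_AB = -56.5 kN.
A_AB = 881.4 mm².
A_BC = 4754 mm².
A_CD = 1825 mm².
δ_AB = -56500·449/(881.4·111000) = -0.2593 mm
δ_BC = -38500·497/(4754·111000) = -0.03626 mm
δ_CD = -38500·600/(1825·111000) = -0.1141 mm
δ = Σδ_i = -0.4096 mm.

-0.410 mm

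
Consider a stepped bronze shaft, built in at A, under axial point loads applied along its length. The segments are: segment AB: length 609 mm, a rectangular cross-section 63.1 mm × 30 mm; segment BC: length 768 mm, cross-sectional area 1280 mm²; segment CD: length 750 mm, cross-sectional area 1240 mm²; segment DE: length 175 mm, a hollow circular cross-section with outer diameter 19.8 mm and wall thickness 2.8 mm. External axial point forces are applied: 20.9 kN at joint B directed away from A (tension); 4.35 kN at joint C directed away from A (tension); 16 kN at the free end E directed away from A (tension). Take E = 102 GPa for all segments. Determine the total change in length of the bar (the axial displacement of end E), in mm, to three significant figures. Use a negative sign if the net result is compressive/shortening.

0.528 mm

Internal axial forces (sectioning from the free end, tension +): N_DE = 16 kN, N_CD = 16 kN, N_BC = 20.35 kN, N_AB = 41.25 kN.
A_AB = 1893 mm².
A_DE = 149.5 mm².
δ_AB = 41250·609/(1893·102000) = 0.1301 mm
δ_BC = 20350·768/(1280·102000) = 0.1197 mm
δ_CD = 16000·750/(1240·102000) = 0.09488 mm
δ_DE = 16000·175/(149.5·102000) = 0.1836 mm
δ = Σδ_i = 0.5283 mm.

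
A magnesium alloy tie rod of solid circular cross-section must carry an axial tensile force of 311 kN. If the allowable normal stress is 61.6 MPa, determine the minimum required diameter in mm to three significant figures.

80.2 mm

Required area A ≥ P/σ_allow = 311000/61.6 = 5049 mm².
For a solid circular section, d ≥ √(4A/π) = 80.18 mm.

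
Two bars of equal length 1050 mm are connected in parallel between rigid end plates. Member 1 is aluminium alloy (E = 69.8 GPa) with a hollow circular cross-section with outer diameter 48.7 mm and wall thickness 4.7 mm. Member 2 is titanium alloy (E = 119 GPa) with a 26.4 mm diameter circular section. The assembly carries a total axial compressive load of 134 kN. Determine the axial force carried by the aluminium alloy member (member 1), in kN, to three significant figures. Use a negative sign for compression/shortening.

A_1 = 649.7 mm².
A_2 = 547.4 mm².
Equal strain + equilibrium ⇒ each member carries load in proportion to AE: A₁E₁ = 45350000 N, A₂E₂ = 65140000 N, ΣAE = 110500000 N.
F₁ = P·A₁E₁/ΣAE = -134000·45350000/110500000 = -55000 N.

-55.0 kN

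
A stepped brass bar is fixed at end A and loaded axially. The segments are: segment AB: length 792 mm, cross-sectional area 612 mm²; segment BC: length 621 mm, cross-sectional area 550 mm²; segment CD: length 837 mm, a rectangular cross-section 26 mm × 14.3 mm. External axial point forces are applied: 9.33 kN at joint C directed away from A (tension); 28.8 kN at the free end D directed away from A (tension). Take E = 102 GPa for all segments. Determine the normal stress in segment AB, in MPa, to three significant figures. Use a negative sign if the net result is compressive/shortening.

Internal axial forces (sectioning from the free end, tension +): N_CD = 28.8 kN, N_BC = 38.13 kN, N_AB = 38.13 kN.
σ_AB = N_AB/A_AB = 38130/612 = 62.3 MPa.

62.3 MPa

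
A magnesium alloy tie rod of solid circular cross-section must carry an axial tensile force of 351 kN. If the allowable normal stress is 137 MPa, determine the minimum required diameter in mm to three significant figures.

Required area A ≥ P/σ_allow = 351000/137 = 2562 mm².
For a solid circular section, d ≥ √(4A/π) = 57.11 mm.

57.1 mm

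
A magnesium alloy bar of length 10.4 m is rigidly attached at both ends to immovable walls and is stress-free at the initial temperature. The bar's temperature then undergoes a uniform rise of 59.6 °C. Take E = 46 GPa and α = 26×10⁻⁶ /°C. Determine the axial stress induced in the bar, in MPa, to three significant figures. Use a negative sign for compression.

-71.3 MPa

Free thermal expansion αLΔT = 26e-6 · 10400 · 59.6 = 16.12 mm.
The walls impose strain ε = −(16.12)/10400 = -1.5496e-03; σ = Eε = 46000 · -1.5496e-03 = -71.28 MPa.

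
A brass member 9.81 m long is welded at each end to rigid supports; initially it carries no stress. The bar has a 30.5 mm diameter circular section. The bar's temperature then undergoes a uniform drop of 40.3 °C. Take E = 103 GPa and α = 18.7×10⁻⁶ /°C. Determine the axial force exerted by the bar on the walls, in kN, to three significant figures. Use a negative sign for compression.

56.7 kN

Free thermal expansion αLΔT = 18.7e-6 · 9810 · -40.3 = -7.393 mm.
The walls impose strain ε = −(-7.393)/9810 = 7.5361e-04; σ = Eε = 103000 · 7.5361e-04 = 77.62 MPa.
Wall reaction R = σ·A = 77.62·730.6 = 56710 N = 56.71 kN.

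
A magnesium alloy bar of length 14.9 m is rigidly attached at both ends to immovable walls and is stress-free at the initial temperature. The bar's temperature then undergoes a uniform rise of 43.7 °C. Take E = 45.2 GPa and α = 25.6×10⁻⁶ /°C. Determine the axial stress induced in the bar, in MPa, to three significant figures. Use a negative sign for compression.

-50.6 MPa

Free thermal expansion αLΔT = 25.6e-6 · 14900 · 43.7 = 16.67 mm.
The walls impose strain ε = −(16.67)/14900 = -1.1187e-03; σ = Eε = 45200 · -1.1187e-03 = -50.57 MPa.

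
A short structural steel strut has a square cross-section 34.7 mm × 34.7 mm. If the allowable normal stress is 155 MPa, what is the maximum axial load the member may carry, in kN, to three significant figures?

187 kN

A = 1204 mm².
P_max = σ_allow · A = 155 · 1204 = 186600 N = 186.6 kN.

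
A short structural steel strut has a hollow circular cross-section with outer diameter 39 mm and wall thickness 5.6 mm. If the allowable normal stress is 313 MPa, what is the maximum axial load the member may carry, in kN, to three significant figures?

A = 587.6 mm².
P_max = σ_allow · A = 313 · 587.6 = 183900 N = 183.9 kN.

184 kN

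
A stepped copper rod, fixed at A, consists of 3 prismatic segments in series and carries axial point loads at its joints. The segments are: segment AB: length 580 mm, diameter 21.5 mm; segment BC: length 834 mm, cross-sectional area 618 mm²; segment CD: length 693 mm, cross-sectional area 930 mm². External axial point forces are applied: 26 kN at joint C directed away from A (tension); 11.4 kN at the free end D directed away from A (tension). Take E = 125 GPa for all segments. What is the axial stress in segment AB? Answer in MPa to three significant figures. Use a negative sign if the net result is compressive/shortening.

Internal axial forces (sectioning from the free end, tension +): N_CD = 11.4 kN, N_BC = 37.4 kN, N_AB = 37.4 kN.
A_AB = 363.1 mm².
σ_AB = N_AB/A_AB = 37400/363.1 = 103 MPa.

103 MPa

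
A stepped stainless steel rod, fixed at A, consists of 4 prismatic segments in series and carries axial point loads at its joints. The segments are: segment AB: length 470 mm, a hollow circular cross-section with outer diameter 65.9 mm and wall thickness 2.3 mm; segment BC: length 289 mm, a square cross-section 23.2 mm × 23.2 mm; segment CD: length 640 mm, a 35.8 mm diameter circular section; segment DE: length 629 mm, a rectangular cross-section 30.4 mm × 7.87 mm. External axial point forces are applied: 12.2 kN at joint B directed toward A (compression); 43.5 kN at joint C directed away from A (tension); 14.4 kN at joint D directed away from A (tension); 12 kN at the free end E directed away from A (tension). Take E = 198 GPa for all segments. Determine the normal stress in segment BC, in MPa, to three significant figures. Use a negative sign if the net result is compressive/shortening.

130 MPa

Internal axial forces (sectioning from the free end, tension +): N_DE = 12 kN, N_CD = 26.4 kN, N_BC = 69.9 kN, N_AB = 57.7 kN.
A_BC = 538.2 mm².
σ_BC = N_BC/A_BC = 69900/538.2 = 129.9 MPa.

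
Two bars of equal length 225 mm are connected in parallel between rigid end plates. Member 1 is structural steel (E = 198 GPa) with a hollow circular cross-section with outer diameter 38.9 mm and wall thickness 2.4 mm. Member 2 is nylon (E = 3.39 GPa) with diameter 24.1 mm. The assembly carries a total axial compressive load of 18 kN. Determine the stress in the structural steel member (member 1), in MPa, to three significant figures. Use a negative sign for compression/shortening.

-63.6 MPa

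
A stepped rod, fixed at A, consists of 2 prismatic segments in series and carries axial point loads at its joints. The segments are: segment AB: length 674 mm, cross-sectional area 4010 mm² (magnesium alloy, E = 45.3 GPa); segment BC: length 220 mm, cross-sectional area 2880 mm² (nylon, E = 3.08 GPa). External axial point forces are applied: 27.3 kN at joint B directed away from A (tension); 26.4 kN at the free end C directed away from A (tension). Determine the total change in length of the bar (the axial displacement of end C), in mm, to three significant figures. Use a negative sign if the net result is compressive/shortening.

0.854 mm

Internal axial forces (sectioning from the free end, tension +): N_BC = 26.4 kN, N_AB = 53.7 kN.
δ_AB = 53700·674/(4010·45300) = 0.1992 mm
δ_BC = 26400·220/(2880·3080) = 0.6548 mm
δ = Σδ_i = 0.854 mm.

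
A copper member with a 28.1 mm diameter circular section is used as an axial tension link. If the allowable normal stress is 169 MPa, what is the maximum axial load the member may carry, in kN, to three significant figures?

A = 620.2 mm².
P_max = σ_allow · A = 169 · 620.2 = 104800 N = 104.8 kN.

105 kN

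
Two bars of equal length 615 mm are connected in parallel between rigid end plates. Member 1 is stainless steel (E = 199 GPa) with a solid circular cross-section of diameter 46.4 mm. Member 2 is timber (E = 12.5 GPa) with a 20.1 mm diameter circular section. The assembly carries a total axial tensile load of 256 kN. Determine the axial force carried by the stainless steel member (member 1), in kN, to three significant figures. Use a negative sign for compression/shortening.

253 kN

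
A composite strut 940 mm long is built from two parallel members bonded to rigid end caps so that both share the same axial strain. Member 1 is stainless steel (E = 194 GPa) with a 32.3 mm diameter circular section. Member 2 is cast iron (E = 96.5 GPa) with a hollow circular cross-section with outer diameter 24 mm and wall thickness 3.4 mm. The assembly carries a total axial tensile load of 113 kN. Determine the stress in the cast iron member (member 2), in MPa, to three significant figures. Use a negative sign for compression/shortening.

60.5 MPa

A_1 = 819.4 mm².
A_2 = 220 mm².
Equal strain + equilibrium ⇒ each member carries load in proportion to AE: A₁E₁ = 159000000 N, A₂E₂ = 21230000 N, ΣAE = 180200000 N.
σ₂ = P·E₂/ΣAE = 113000·96500/180200000 = 60.51 MPa.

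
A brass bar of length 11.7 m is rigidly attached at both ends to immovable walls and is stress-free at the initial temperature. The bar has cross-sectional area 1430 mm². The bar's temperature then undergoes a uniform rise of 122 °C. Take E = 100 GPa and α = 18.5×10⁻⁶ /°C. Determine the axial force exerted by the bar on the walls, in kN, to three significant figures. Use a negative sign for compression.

Free thermal expansion αLΔT = 18.5e-6 · 11700 · 122 = 26.41 mm.
The walls impose strain ε = −(26.41)/11700 = -2.2570e-03; σ = Eε = 100000 · -2.2570e-03 = -225.7 MPa.
Wall reaction R = σ·A = -225.7·1430 = -322800 N = -322.8 kN.

-323 kN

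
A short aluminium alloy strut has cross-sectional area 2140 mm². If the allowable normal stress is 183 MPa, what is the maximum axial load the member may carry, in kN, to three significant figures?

P_max = σ_allow · A = 183 · 2140 = 391600 N = 391.6 kN.

392 kN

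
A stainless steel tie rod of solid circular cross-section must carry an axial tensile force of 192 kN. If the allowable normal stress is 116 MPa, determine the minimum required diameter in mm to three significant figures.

Required area A ≥ P/σ_allow = 192000/116 = 1655 mm².
For a solid circular section, d ≥ √(4A/π) = 45.91 mm.

45.9 mm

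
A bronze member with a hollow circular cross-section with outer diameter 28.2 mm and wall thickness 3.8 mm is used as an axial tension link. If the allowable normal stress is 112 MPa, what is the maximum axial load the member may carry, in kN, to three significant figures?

32.6 kN

A = 291.3 mm².
P_max = σ_allow · A = 112 · 291.3 = 32620 N = 32.62 kN.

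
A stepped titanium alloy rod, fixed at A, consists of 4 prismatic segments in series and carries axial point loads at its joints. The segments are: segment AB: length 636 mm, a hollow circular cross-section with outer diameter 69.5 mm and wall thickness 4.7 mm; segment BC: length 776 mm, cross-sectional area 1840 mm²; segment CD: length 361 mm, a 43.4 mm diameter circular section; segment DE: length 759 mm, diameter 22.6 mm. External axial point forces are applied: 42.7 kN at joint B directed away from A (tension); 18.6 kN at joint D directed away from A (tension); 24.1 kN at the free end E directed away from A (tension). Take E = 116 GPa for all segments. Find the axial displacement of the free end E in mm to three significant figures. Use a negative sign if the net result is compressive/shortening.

Internal axial forces (sectioning from the free end, tension +): N_DE = 24.1 kN, N_CD = 42.7 kN, N_BC = 42.7 kN, N_AB = 85.4 kN.
A_AB = 956.8 mm².
A_CD = 1479 mm².
A_DE = 401.1 mm².
δ_AB = 85400·636/(956.8·116000) = 0.4894 mm
δ_BC = 42700·776/(1840·116000) = 0.1552 mm
δ_CD = 42700·361/(1479·116000) = 0.08983 mm
δ_DE = 24100·759/(401.1·116000) = 0.3931 mm
δ = Σδ_i = 1.128 mm.

1.13 mm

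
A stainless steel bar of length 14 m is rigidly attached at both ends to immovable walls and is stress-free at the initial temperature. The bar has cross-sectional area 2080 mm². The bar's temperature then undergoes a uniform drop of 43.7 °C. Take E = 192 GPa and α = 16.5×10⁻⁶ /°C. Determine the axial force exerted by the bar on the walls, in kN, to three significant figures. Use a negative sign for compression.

Free thermal expansion αLΔT = 16.5e-6 · 14000 · -43.7 = -10.09 mm.
The walls impose strain ε = −(-10.09)/14000 = 7.2105e-04; σ = Eε = 192000 · 7.2105e-04 = 138.4 MPa.
Wall reaction R = σ·A = 138.4·2080 = 288000 N = 288 kN.

288 kN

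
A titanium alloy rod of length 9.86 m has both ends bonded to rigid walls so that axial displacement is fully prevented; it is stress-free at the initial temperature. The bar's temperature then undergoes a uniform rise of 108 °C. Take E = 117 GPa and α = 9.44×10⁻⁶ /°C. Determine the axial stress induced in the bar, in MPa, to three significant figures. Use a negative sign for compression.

Free thermal expansion αLΔT = 9.44e-6 · 9860 · 108 = 10.05 mm.
The walls impose strain ε = −(10.05)/9860 = -1.0195e-03; σ = Eε = 117000 · -1.0195e-03 = -119.3 MPa.

-119 MPa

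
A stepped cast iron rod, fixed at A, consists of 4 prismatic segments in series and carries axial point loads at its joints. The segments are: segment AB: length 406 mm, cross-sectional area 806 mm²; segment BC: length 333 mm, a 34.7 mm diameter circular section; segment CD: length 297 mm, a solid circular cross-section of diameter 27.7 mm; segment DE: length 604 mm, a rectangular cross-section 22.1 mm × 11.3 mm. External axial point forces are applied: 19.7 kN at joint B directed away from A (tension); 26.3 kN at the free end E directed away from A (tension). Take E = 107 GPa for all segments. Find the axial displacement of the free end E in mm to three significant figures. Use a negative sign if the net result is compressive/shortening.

1.02 mm

Internal axial forces (sectioning from the free end, tension +): N_DE = 26.3 kN, N_CD = 26.3 kN, N_BC = 26.3 kN, N_AB = 46 kN.
A_BC = 945.7 mm².
A_CD = 602.6 mm².
A_DE = 249.7 mm².
δ_AB = 46000·406/(806·107000) = 0.2166 mm
δ_BC = 26300·333/(945.7·107000) = 0.08655 mm
δ_CD = 26300·297/(602.6·107000) = 0.1211 mm
δ_DE = 26300·604/(249.7·107000) = 0.5945 mm
δ = Σδ_i = 1.019 mm.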